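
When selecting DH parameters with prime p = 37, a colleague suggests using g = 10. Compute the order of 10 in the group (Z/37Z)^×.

3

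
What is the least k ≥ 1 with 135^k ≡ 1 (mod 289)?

ord(135) | φ(289) = φ(17^2) = 17·(17−1) = 272 = 2^4 · 17.
Divisors of 272: 1, 2, 4, 8, 16, 17, 34, 68, 136, 272.
Test each divisor d:
135^1 ≡ 135 (mod 289)
135^2 ≡ 18 (mod 289)
135^4 ≡ 35 (mod 289)
135^8 ≡ 69 (mod 289)
135^16 ≡ 137 (mod 289)
135^17 ≡ 288 (mod 289)
135^34 ≡ 1 (mod 289) ✓
Therefore the multiplicative order of 135 modulo 289 is 34.

34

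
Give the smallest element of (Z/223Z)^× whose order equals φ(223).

φ(223) = 223 − 1 = 222 = 2 · 3 · 37.
Test candidates g = 2, 3, … against the prime factors q ∈ {2, 3, 37} of φ(223): g is a generator iff g^(222/q) ≢ 1 for every such q.
g = 2: 2^111 ≡ 1 — hits 1, so not a primitive root.
g = 3: 3^111 ≡ 222; 3^74 ≡ 183; 3^6 ≡ 60 — none is 1, so 3 is a primitive root.
So 3 is the smallest generator of (Z/223Z)^×.

3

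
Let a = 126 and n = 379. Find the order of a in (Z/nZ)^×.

189

Since 126 ∈ (Z/379Z)^×, its order divides φ(379) = 379 − 1 = 378 = 2 · 3^3 · 7.
Divisors of 378: 1, 2, 3, 6, 7, 9, 14, 18, 21, 27, 42, 54, 63, 126, 189, 378.
Compute 126^d (mod 379) for the divisors d until we hit 1:
126^1 ≡ 126 (mod 379)
126^2 ≡ 337 (mod 379)
126^3 ≡ 14 (mod 379)
126^6 ≡ 196 (mod 379)
126^7 ≡ 61 (mod 379)
126^9 ≡ 91 (mod 379)
126^14 ≡ 310 (mod 379)
126^18 ≡ 322 (mod 379)
126^21 ≡ 339 (mod 379)
126^27 ≡ 119 (mod 379)
126^42 ≡ 84 (mod 379)
126^54 ≡ 138 (mod 379)
126^63 ≡ 51 (mod 379)
126^126 ≡ 327 (mod 379)
126^189 ≡ 1 (mod 379) ✓
So ord_379(126) = 189.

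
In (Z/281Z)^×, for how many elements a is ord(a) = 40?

16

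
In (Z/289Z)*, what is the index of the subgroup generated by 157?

The order of 157 must divide φ(289) = φ(17^2) = 17·(17−1) = 272 = 2^4 · 17.
Divisors of 272: 1, 2, 4, 8, 16, 17, 34, 68, 136, 272.
Check 157^d mod 289 for each divisor in increasing order:
157^1 ≡ 157 (mod 289)
157^2 ≡ 84 (mod 289)
157^4 ≡ 120 (mod 289)
157^8 ≡ 239 (mod 289)
157^16 ≡ 188 (mod 289)
157^17 ≡ 38 (mod 289)
157^34 ≡ 288 (mod 289)
157^68 ≡ 1 (mod 289) ✓
The order of 157 is 68, so the subgroup it generates has 68 elements.
The index is φ(289) / ord(157) = 272 / 68 = 4.

4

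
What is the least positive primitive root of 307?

φ(307) = 307 − 1 = 306 = 2 · 3^2 · 17.
g is a primitive root iff g^(306/q) ≢ 1 (mod 307) for each prime q ∈ {2, 3, 17}.
g = 2: 2^153 ≡ 306; 2^102 ≡ 1 — hits 1, so not a primitive root.
g = 3: 3^153 ≡ 306; 3^102 ≡ 1 — hits 1, so not a primitive root.
g = 4: 4^153 ≡ 1 — hits 1, so not a primitive root.
g = 5: 5^153 ≡ 306; 5^102 ≡ 289; 5^18 ≡ 81 — none is 1, so 5 is a primitive root.
Hence the least primitive root of 307 is 5.

5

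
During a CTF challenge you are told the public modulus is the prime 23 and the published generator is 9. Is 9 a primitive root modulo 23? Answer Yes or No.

No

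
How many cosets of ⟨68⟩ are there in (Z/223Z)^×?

6

The order of 68 must divide φ(223) = 223 − 1 = 222 = 2 · 3 · 37.
Divisors of 222: 1, 2, 3, 6, 37, 74, 111, 222.
Evaluate successive powers at the divisors of 222:
68^1 ≡ 68
68^2 ≡ 164
68^3 ≡ 2
68^6 ≡ 4
68^37 ≡ 1
The order of 68 is 37, so the subgroup it generates has 37 elements.
The index is φ(223) / ord(68) = 222 / 37 = 6.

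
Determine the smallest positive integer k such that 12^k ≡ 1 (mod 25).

20

By Lagrange's theorem, ord_25(12) divides φ(25) = φ(5^2) = 5·(5−1) = 20 = 2^2 · 5.
Divisors of 20: 1, 2, 4, 5, 10, 20.
Compute 12^d (mod 25) for the divisors d until we hit 1:
12^1 ≡ 12
12^2 ≡ 19
12^4 ≡ 11
12^5 ≡ 7
12^10 ≡ 24
12^20 ≡ 1
Hence ord(12) = 20.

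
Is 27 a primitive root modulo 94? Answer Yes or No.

φ(94) = φ(2)·φ(47) = 1·46 = 46 = 2 · 23.
It suffices to check that the order of 27 is not a proper divisor of 46: compute 27^(46/q) for q ∈ {2, 23}.
27^23 ≡ 1 (mod 94)  [q = 2: ≡ 1 ✗]
27^2 ≡ 71 (mod 94)  [q = 23: ≢ 1 ✓]
Since 27^23 ≡ 1, the order of 27 divides 23 < 46, so 27 is not a primitive root.

No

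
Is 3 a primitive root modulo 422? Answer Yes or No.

φ(422) = φ(2)·φ(211) = 1·210 = 210 = 2 · 3 · 5 · 7.
An element g generates (Z/422Z)^× iff g^(210/q) ≢ 1 (mod 422) for each prime q ∈ {2, 3, 5, 7}.
3^105 ≡ 421 (mod 422)  [q = 2: ≢ 1 ✓]
3^70 ≡ 407 (mod 422)  [q = 3: ≢ 1 ✓]
3^42 ≡ 399 (mod 422)  [q = 5: ≢ 1 ✓]
3^30 ≡ 171 (mod 422)  [q = 7: ≢ 1 ✓]
All checks pass, so 3 has order 210 and is a primitive root modulo 422.

Yes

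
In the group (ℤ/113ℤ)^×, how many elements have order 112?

φ(113) = 113 − 1 = 112 = 2^4 · 7.
Since (Z/113Z)^× is cyclic of order 112, the number of elements of order d is φ(d) when d | 112 and 0 otherwise.
112 = 2^4 · 7 divides 112, and φ(112) = 48.

48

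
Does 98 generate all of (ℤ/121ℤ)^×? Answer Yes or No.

No

φ(121) = φ(11^2) = 11·(11−1) = 110 = 2 · 5 · 11.
An element g generates (Z/121Z)^× iff g^(110/q) ≢ 1 (mod 121) for each prime q ∈ {2, 5, 11}.
98^55 ≡ 120 (mod 121)  [q = 2: ≢ 1 ✓]
98^22 ≡ 1 (mod 121)  [q = 5: ≡ 1 ✗]
98^10 ≡ 100 (mod 121)  [q = 11: ≢ 1 ✓]
98^22 ≡ 1 shows ord(98) | 22, strictly less than φ(121); not a primitive root.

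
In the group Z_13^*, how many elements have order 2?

1

φ(13) = 13 − 1 = 12 = 2^2 · 3.
(Z/13Z)^× is cyclic (|G| = 12); a cyclic group of order m has exactly φ(d) elements of each order d | m, and none otherwise.
2 | 12, and φ(2) = 2 − 1 = 1.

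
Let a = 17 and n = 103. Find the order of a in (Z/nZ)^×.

51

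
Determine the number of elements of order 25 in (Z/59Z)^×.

0

φ(59) = 59 − 1 = 58 = 2 · 29.
In a cyclic group of order 58, there are φ(d) elements of order d for each divisor d of 58, and zero for non-divisors.
Since 25 ∤ 58, the count is 0.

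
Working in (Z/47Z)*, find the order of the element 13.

46

The order of 13 must divide φ(47) = 47 − 1 = 46 = 2 · 23.
Divisors of 46: 1, 2, 23, 46.
Evaluate successive powers at the divisors of 46:
13^1 ≡ 13 (mod 47)
13^2 ≡ 28 (mod 47)
13^23 ≡ 46 (mod 47)
13^46 ≡ 1 (mod 47) ✓
Therefore the multiplicative order of 13 modulo 47 is 46.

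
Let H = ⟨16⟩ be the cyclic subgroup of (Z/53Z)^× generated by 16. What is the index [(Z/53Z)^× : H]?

ord(16) | φ(53) = 53 − 1 = 52 = 2^2 · 13.
Divisors of 52: 1, 2, 4, 13, 26, 52.
Check 16^d mod 53 for each divisor in increasing order:
16^1 ≡ 16
16^2 ≡ 44
16^4 ≡ 28
16^13 ≡ 1
Thus |⟨16⟩| = ord(16) = 13.
The index is φ(53) / ord(16) = 52 / 13 = 4.

4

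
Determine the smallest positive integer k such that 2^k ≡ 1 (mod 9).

The order of 2 must divide φ(9) = φ(3^2) = 3·(3−1) = 6 = 2 · 3.
Divisors of 6: 1, 2, 3, 6.
Test each divisor d:
2^1 ≡ 2
2^2 ≡ 4
2^3 ≡ 8
2^6 ≡ 1
Therefore the multiplicative order of 2 modulo 9 is 6.

6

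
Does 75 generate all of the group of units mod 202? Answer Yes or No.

φ(202) = φ(2)·φ(101) = 1·100 = 100 = 2^2 · 5^2.
It suffices to check that the order of 75 is not a proper divisor of 100: compute 75^(100/q) for q ∈ {2, 5}.
75^50 ≡ 201 (mod 202)  [q = 2: ≢ 1 ✓]
75^20 ≡ 137 (mod 202)  [q = 5: ≢ 1 ✓]
All checks pass, so 75 has order 100 and is a primitive root modulo 202.

Yes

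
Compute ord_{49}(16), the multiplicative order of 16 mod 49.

ord(16) | φ(49) = φ(7^2) = 7·(7−1) = 42 = 2 · 3 · 7.
Divisors of 42: 1, 2, 3, 6, 7, 14, 21, 42.
Compute 16^d (mod 49) for the divisors d until we hit 1:
16^1 ≡ 16
16^2 ≡ 11
16^3 ≡ 29
16^6 ≡ 8
16^7 ≡ 30
16^14 ≡ 18
16^21 ≡ 1
The smallest such exponent is 21, so the order of 16 is 21.

21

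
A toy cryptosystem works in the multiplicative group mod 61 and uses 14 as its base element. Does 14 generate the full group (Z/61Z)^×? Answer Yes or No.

φ(61) = 61 − 1 = 60 = 2^2 · 3 · 5.
It suffices to check that the order of 14 is not a proper divisor of 60: compute 14^(60/q) for q ∈ {2, 3, 5}.
14^30 ≡ 1 (mod 61)  [q = 2: ≡ 1 ✗]
14^20 ≡ 13 (mod 61)  [q = 3: ≢ 1 ✓]
14^12 ≡ 1 (mod 61)  [q = 5: ≡ 1 ✗]
The check at q = 2 fails, so 14 generates a proper subgroup.

No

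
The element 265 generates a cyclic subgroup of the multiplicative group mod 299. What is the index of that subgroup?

6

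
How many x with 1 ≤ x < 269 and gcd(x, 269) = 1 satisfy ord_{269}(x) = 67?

66

φ(269) = 269 − 1 = 268 = 2^2 · 67.
(Z/269Z)^× is cyclic (|G| = 268); a cyclic group of order m has exactly φ(d) elements of each order d | m, and none otherwise.
67 | 268, and φ(67) = 67 − 1 = 66.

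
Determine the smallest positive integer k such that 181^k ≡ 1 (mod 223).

By Lagrange's theorem, ord_223(181) divides φ(223) = 223 − 1 = 222 = 2 · 3 · 37.
Divisors of 222: 1, 2, 3, 6, 37, 74, 111, 222.
Test each divisor d:
181^1 ≡ 181
181^2 ≡ 203
181^3 ≡ 171
181^6 ≡ 28
181^37 ≡ 39
181^74 ≡ 183
181^111 ≡ 1
Therefore the multiplicative order of 181 modulo 223 is 111.

111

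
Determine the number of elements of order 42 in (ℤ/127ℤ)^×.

φ(127) = 127 − 1 = 126 = 2 · 3^2 · 7.
In a cyclic group of order 126, there are φ(d) elements of order d for each divisor d of 126, and zero for non-divisors.
42 = 2 · 3 · 7 divides 126, and φ(42) = 12.

12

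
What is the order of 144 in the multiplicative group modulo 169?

By Lagrange's theorem, ord_169(144) divides φ(169) = φ(13^2) = 13·(13−1) = 156 = 2^2 · 3 · 13.
Divisors of 156: 1, 2, 3, 4, 6, 12, 13, 26, 39, 52, 78, 156.
Compute 144^d (mod 169) for the divisors d until we hit 1:
144^1 ≡ 144
144^2 ≡ 118
144^3 ≡ 92
144^4 ≡ 66
144^6 ≡ 14
144^12 ≡ 27
144^13 ≡ 1
Therefore the multiplicative order of 144 modulo 169 is 13.

13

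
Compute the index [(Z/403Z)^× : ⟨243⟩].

60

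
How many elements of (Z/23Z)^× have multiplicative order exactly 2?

1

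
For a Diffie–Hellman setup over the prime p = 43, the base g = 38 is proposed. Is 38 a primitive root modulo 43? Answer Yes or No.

No

φ(43) = 43 − 1 = 42 = 2 · 3 · 7.
38 is a primitive root mod 43 iff 38^(φ(43)/q) ≢ 1 for every prime q | φ(43), i.e. q ∈ {2, 3, 7}.
38^21 ≡ 1 (mod 43)  [q = 2: ≡ 1 ✗]
38^14 ≡ 36 (mod 43)  [q = 3: ≢ 1 ✓]
38^6 ≡ 16 (mod 43)  [q = 7: ≢ 1 ✓]
38^21 ≡ 1 shows ord(38) | 21, strictly less than φ(43); not a primitive root.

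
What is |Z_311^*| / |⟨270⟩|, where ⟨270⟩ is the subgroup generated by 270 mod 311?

ord(270) | φ(311) = 311 − 1 = 310 = 2 · 5 · 31.
Divisors of 310: 1, 2, 5, 10, 31, 62, 155, 310.
Test each divisor d:
270^1 ≡ 270 (mod 311)
270^2 ≡ 126 (mod 311)
270^5 ≡ 7 (mod 311)
270^10 ≡ 49 (mod 311)
270^31 ≡ 1 (mod 311) ✓
Thus |⟨270⟩| = ord(270) = 31.
The index is φ(311) / ord(270) = 310 / 31 = 10.

10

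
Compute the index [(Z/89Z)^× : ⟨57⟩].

Since 57 ∈ (Z/89Z)^×, its order divides φ(89) = 89 − 1 = 88 = 2^3 · 11.
Divisors of 88: 1, 2, 4, 8, 11, 22, 44, 88.
Test each divisor d:
57^1 ≡ 57 (mod 89)
57^2 ≡ 45 (mod 89)
57^4 ≡ 67 (mod 89)
57^8 ≡ 39 (mod 89)
57^11 ≡ 88 (mod 89)
57^22 ≡ 1 (mod 89) ✓
The order of 57 is 22, so the subgroup it generates has 22 elements.
[(Z/89Z)^× : ⟨57⟩] = 88/22 = 4.

4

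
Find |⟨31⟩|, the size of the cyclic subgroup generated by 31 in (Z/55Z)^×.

Since 31 ∈ (Z/55Z)^×, its order divides φ(55) = φ(5·11) = (5−1)·(11−1) = 4·10 = 40 = 2^3 · 5.
Divisors of 40: 1, 2, 4, 5, 8, 10, 20, 40.
Compute 31^d (mod 55) for the divisors d until we hit 1:
31^1 ≡ 31 (mod 55)
31^2 ≡ 26 (mod 55)
31^4 ≡ 16 (mod 55)
31^5 ≡ 1 (mod 55) ✓
The smallest such exponent is 5, so the order of 31 is 5.

5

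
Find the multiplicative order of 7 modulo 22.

ord(7) | φ(22) = φ(2)·φ(11) = 1·10 = 10 = 2 · 5.
Divisors of 10: 1, 2, 5, 10.
Check 7^d mod 22 for each divisor in increasing order:
7^1 ≡ 7
7^2 ≡ 5
7^5 ≡ 21
7^10 ≡ 1
Therefore the multiplicative order of 7 modulo 22 is 10.

10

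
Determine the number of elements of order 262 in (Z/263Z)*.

130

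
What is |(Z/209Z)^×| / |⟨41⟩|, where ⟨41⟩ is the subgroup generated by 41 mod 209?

2

Since 41 ∈ (Z/209Z)^×, its order divides φ(209) = φ(11·19) = (11−1)·(19−1) = 10·18 = 180 = 2^2 · 3^2 · 5.
Divisors of 180: 1, 2, 3, 4, 5, 6, 9, 10, 12, 15, 18, 20, 30, 36, 45, 60, 90, 180.
Compute 41^d (mod 209) for the divisors d until we hit 1:
41^1 ≡ 41 (mod 209)
41^2 ≡ 9 (mod 209)
41^3 ≡ 160 (mod 209)
41^4 ≡ 81 (mod 209)
41^5 ≡ 186 (mod 209)
41^6 ≡ 102 (mod 209)
41^9 ≡ 18 (mod 209)
41^10 ≡ 111 (mod 209)
41^12 ≡ 163 (mod 209)
41^15 ≡ 164 (mod 209)
41^18 ≡ 115 (mod 209)
41^20 ≡ 199 (mod 209)
41^30 ≡ 144 (mod 209)
41^36 ≡ 58 (mod 209)
41^45 ≡ 208 (mod 209)
41^60 ≡ 45 (mod 209)
41^90 ≡ 1 (mod 209) ✓
So ord_209(41) = 90, hence |⟨41⟩| = 90.
[(Z/209Z)^× : ⟨41⟩] = 180/90 = 2.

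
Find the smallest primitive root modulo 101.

φ(101) = 101 − 1 = 100 = 2^2 · 5^2.
Test candidates g = 2, 3, … against the prime factors q ∈ {2, 5} of φ(101): g is a generator iff g^(100/q) ≢ 1 for every such q.
g = 2: 2^50 ≡ 100; 2^20 ≡ 95 — none is 1, so 2 is a primitive root.
So 2 is the smallest generator of (Z/101Z)^×.

2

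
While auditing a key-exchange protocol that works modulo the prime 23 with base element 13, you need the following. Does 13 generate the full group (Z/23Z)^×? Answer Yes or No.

φ(23) = 23 − 1 = 22 = 2 · 11.
13 is a primitive root mod 23 iff 13^(φ(23)/q) ≢ 1 for every prime q | φ(23), i.e. q ∈ {2, 11}.
13^11 ≡ 1 (mod 23)  [q = 2: ≡ 1 ✗]
13^2 ≡ 8 (mod 23)  [q = 11: ≢ 1 ✓]
13^11 ≡ 1 shows ord(13) | 11, strictly less than φ(23); not a primitive root.

No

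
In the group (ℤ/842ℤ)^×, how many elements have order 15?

8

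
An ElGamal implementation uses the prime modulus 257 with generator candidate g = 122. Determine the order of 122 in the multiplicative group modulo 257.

128

By Lagrange's theorem, ord_257(122) divides φ(257) = 257 − 1 = 256 = 2^8.
Divisors of 256: 1, 2, 4, 8, 16, 32, 64, 128, 256.
Compute 122^d (mod 257) for the divisors d until we hit 1:
122^1 ≡ 122 (mod 257)
122^2 ≡ 235 (mod 257)
122^4 ≡ 227 (mod 257)
122^8 ≡ 129 (mod 257)
122^16 ≡ 193 (mod 257)
122^32 ≡ 241 (mod 257)
122^64 ≡ 256 (mod 257)
122^128 ≡ 1 (mod 257) ✓
Therefore the multiplicative order of 122 modulo 257 is 128.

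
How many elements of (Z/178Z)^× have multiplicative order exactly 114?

φ(178) = φ(2)·φ(89) = 1·88 = 88 = 2^3 · 11.
In a cyclic group of order 88, there are φ(d) elements of order d for each divisor d of 88, and zero for non-divisors.
Since 114 ∤ 88, the count is 0.

0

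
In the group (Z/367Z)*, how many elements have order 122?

φ(367) = 367 − 1 = 366 = 2 · 3 · 61.
In a cyclic group of order 366, there are φ(d) elements of order d for each divisor d of 366, and zero for non-divisors.
122 = 2 · 61 divides 366, and φ(122) = 60.

60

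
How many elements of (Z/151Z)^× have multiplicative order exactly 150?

40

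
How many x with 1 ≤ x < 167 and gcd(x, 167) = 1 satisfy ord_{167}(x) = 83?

82

φ(167) = 167 − 1 = 166 = 2 · 83.
In a cyclic group of order 166, there are φ(d) elements of order d for each divisor d of 166, and zero for non-divisors.
83 | 166, and φ(83) = 83 − 1 = 82.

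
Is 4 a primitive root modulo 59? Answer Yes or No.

No

φ(59) = 59 − 1 = 58 = 2 · 29.
4 is a primitive root mod 59 iff 4^(φ(59)/q) ≢ 1 for every prime q | φ(59), i.e. q ∈ {2, 29}.
4^29 ≡ 1 (mod 59)  [q = 2: ≡ 1 ✗]
4^2 ≡ 16 (mod 59)  [q = 29: ≢ 1 ✓]
The check at q = 2 fails, so 4 generates a proper subgroup.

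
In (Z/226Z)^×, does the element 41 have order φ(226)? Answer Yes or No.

φ(226) = φ(2)·φ(113) = 1·112 = 112 = 2^4 · 7.
An element g generates (Z/226Z)^× iff g^(112/q) ≢ 1 (mod 226) for each prime q ∈ {2, 7}.
41^56 ≡ 1 (mod 226)  [q = 2: ≡ 1 ✗]
41^16 ≡ 129 (mod 226)  [q = 7: ≢ 1 ✓]
Since 41^56 ≡ 1, the order of 41 divides 56 < 112, so 41 is not a primitive root.

No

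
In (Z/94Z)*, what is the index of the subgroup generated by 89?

2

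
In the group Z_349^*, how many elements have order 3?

2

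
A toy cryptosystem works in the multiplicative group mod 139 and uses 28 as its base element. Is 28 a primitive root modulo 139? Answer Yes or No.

φ(139) = 139 − 1 = 138 = 2 · 3 · 23.
Test 28^(138/q) mod 139 for each prime factor q of 138:
28^69 ≡ 1 (mod 139)  [q = 2: ≡ 1 ✗]
28^46 ≡ 96 (mod 139)  [q = 3: ≢ 1 ✓]
28^6 ≡ 100 (mod 139)  [q = 23: ≢ 1 ✓]
28^69 ≡ 1 shows ord(28) | 69, strictly less than φ(139); not a primitive root.

No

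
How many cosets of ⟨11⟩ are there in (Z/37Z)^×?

Since 11 ∈ (Z/37Z)^×, its order divides φ(37) = 37 − 1 = 36 = 2^2 · 3^2.
Divisors of 36: 1, 2, 3, 4, 6, 9, 12, 18, 36.
Test each divisor d:
11^1 ≡ 11
11^2 ≡ 10
11^3 ≡ 36
11^4 ≡ 26
11^6 ≡ 1
Thus |⟨11⟩| = ord(11) = 6.
Index = |(Z/37Z)^×| / |⟨11⟩| = 36 / 6 = 6.

6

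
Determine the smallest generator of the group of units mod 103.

φ(103) = 103 − 1 = 102 = 2 · 3 · 17.
Test candidates g = 2, 3, … against the prime factors q ∈ {2, 3, 17} of φ(103): g is a generator iff g^(102/q) ≢ 1 for every such q.
g = 2: 2^51 ≡ 1 — hits 1, so not a primitive root.
g = 3: 3^51 ≡ 102; 3^34 ≡ 1 — hits 1, so not a primitive root.
g = 4: 4^51 ≡ 1 — hits 1, so not a primitive root.
g = 5: 5^51 ≡ 102; 5^34 ≡ 56; 5^6 ≡ 72 — none is 1, so 5 is a primitive root.
The smallest primitive root modulo 103 is 5.

5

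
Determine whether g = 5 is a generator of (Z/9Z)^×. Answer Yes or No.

φ(9) = φ(3^2) = 3·(3−1) = 6 = 2 · 3.
Test 5^(6/q) mod 9 for each prime factor q of 6:
5^3 ≡ 8 (mod 9)  [q = 2: ≢ 1 ✓]
5^2 ≡ 7 (mod 9)  [q = 3: ≢ 1 ✓]
None equal 1, so ord_9(5) = 6: 5 is a primitive root.

Yes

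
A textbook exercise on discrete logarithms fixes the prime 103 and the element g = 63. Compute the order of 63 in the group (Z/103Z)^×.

51

ord(63) | φ(103) = 103 − 1 = 102 = 2 · 3 · 17.
Divisors of 102: 1, 2, 3, 6, 17, 34, 51, 102.
Compute 63^d (mod 103) for the divisors d until we hit 1:
63^1 ≡ 63 (mod 103)
63^2 ≡ 55 (mod 103)
63^3 ≡ 66 (mod 103)
63^6 ≡ 30 (mod 103)
63^17 ≡ 46 (mod 103)
63^34 ≡ 56 (mod 103)
63^51 ≡ 1 (mod 103) ✓
Therefore the multiplicative order of 63 modulo 103 is 51.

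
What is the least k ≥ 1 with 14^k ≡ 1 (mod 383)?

191

ord(14) | φ(383) = 383 − 1 = 382 = 2 · 191.
Divisors of 382: 1, 2, 191, 382.
Evaluate successive powers at the divisors of 382:
14^1 ≡ 14
14^2 ≡ 196
14^191 ≡ 1
So ord_383(14) = 191.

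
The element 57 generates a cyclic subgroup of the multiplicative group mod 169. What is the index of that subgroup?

3

ord(57) | φ(169) = φ(13^2) = 13·(13−1) = 156 = 2^2 · 3 · 13.
Divisors of 156: 1, 2, 3, 4, 6, 12, 13, 26, 39, 52, 78, 156.
Check 57^d mod 169 for each divisor in increasing order:
57^1 ≡ 57 (mod 169)
57^2 ≡ 38 (mod 169)
57^3 ≡ 138 (mod 169)
57^4 ≡ 92 (mod 169)
57^6 ≡ 116 (mod 169)
57^12 ≡ 105 (mod 169)
57^13 ≡ 70 (mod 169)
57^26 ≡ 168 (mod 169)
57^39 ≡ 99 (mod 169)
57^52 ≡ 1 (mod 169) ✓
Thus |⟨57⟩| = ord(57) = 52.
The index is φ(169) / ord(57) = 156 / 52 = 3.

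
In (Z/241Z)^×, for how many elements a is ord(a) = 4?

2

φ(241) = 241 − 1 = 240 = 2^4 · 3 · 5.
(Z/241Z)^× is cyclic (|G| = 240); a cyclic group of order m has exactly φ(d) elements of each order d | m, and none otherwise.
4 = 2^2 divides 240, and φ(4) = 2.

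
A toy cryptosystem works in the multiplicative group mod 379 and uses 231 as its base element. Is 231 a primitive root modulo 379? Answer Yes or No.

Yes

φ(379) = 379 − 1 = 378 = 2 · 3^3 · 7.
An element g generates (Z/379Z)^× iff g^(378/q) ≢ 1 (mod 379) for each prime q ∈ {2, 3, 7}.
231^189 ≡ 378 (mod 379)  [q = 2: ≢ 1 ✓]
231^126 ≡ 51 (mod 379)  [q = 3: ≢ 1 ✓]
231^54 ≡ 119 (mod 379)  [q = 7: ≢ 1 ✓]
None equal 1, so ord_379(231) = 378: 231 is a primitive root.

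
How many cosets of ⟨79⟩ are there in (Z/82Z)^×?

5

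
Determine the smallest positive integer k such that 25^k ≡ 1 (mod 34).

8

The order of 25 must divide φ(34) = φ(2)·φ(17) = 1·16 = 16 = 2^4.
Divisors of 16: 1, 2, 4, 8, 16.
Check 25^d mod 34 for each divisor in increasing order:
25^1 ≡ 25
25^2 ≡ 13
25^4 ≡ 33
25^8 ≡ 1
Hence ord(25) = 8.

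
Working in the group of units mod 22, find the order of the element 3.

By Lagrange's theorem, ord_22(3) divides φ(22) = φ(2)·φ(11) = 1·10 = 10 = 2 · 5.
Divisors of 10: 1, 2, 5, 10.
Compute 3^d (mod 22) for the divisors d until we hit 1:
3^1 ≡ 3 (mod 22)
3^2 ≡ 9 (mod 22)
3^5 ≡ 1 (mod 22) ✓
Therefore the multiplicative order of 3 modulo 22 is 5.

5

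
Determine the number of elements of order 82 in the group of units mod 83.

40

φ(83) = 83 − 1 = 82 = 2 · 41.
(Z/83Z)^× is cyclic (|G| = 82); a cyclic group of order m has exactly φ(d) elements of each order d | m, and none otherwise.
82 = 2 · 41 divides 82, and φ(82) = 40.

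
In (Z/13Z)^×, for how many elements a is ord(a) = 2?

φ(13) = 13 − 1 = 12 = 2^2 · 3.
Since (Z/13Z)^× is cyclic of order 12, the number of elements of order d is φ(d) when d | 12 and 0 otherwise.
2 | 12, and φ(2) = 2 − 1 = 1.

1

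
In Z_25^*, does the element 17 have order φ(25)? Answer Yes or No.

Yes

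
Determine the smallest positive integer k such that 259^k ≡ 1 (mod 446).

111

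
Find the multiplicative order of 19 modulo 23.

The order of 19 must divide φ(23) = 23 − 1 = 22 = 2 · 11.
Divisors of 22: 1, 2, 11, 22.
Evaluate successive powers at the divisors of 22:
19^1 ≡ 19 (mod 23)
19^2 ≡ 16 (mod 23)
19^11 ≡ 22 (mod 23)
19^22 ≡ 1 (mod 23) ✓
The smallest such exponent is 22, so the order of 19 is 22.

22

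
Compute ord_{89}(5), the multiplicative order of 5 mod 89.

ord(5) | φ(89) = 89 − 1 = 88 = 2^3 · 11.
Divisors of 88: 1, 2, 4, 8, 11, 22, 44, 88.
Compute 5^d (mod 89) for the divisors d until we hit 1:
5^1 ≡ 5 (mod 89)
5^2 ≡ 25 (mod 89)
5^4 ≡ 2 (mod 89)
5^8 ≡ 4 (mod 89)
5^11 ≡ 55 (mod 89)
5^22 ≡ 88 (mod 89)
5^44 ≡ 1 (mod 89) ✓
The smallest such exponent is 44, so the order of 5 is 44.

44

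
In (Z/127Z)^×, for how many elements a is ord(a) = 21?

φ(127) = 127 − 1 = 126 = 2 · 3^2 · 7.
Since (Z/127Z)^× is cyclic of order 126, the number of elements of order d is φ(d) when d | 126 and 0 otherwise.
21 = 3 · 7 divides 126, and φ(21) = 12.

12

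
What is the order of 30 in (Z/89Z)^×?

88

Since 30 ∈ (Z/89Z)^×, its order divides φ(89) = 89 − 1 = 88 = 2^3 · 11.
Divisors of 88: 1, 2, 4, 8, 11, 22, 44, 88.
Compute 30^d (mod 89) for the divisors d until we hit 1:
30^1 ≡ 30 (mod 89)
30^2 ≡ 10 (mod 89)
30^4 ≡ 11 (mod 89)
30^8 ≡ 32 (mod 89)
30^11 ≡ 77 (mod 89)
30^22 ≡ 55 (mod 89)
30^44 ≡ 88 (mod 89)
30^88 ≡ 1 (mod 89) ✓
Hence ord(30) = 88.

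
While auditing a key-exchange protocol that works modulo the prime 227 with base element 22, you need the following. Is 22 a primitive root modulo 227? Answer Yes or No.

Yes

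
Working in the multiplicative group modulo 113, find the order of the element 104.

56

The order of 104 must divide φ(113) = 113 − 1 = 112 = 2^4 · 7.
Divisors of 112: 1, 2, 4, 7, 8, 14, 16, 28, 56, 112.
Compute 104^d (mod 113) for the divisors d until we hit 1:
104^1 ≡ 104 (mod 113)
104^2 ≡ 81 (mod 113)
104^4 ≡ 7 (mod 113)
104^7 ≡ 95 (mod 113)
104^8 ≡ 49 (mod 113)
104^14 ≡ 98 (mod 113)
104^16 ≡ 28 (mod 113)
104^28 ≡ 112 (mod 113)
104^56 ≡ 1 (mod 113) ✓
So ord_113(104) = 56.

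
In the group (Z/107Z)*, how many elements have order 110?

0

φ(107) = 107 − 1 = 106 = 2 · 53.
(Z/107Z)^× is cyclic (|G| = 106); a cyclic group of order m has exactly φ(d) elements of each order d | m, and none otherwise.
Here 106 is not a multiple of 110, so there are no elements of order 110.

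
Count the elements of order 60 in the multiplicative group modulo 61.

16

φ(61) = 61 − 1 = 60 = 2^2 · 3 · 5.
Since (Z/61Z)^× is cyclic of order 60, the number of elements of order d is φ(d) when d | 60 and 0 otherwise.
60 = 2^2 · 3 · 5 divides 60, and φ(60) = 16.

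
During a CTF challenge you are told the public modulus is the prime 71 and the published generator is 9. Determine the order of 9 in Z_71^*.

The order of 9 must divide φ(71) = 71 − 1 = 70 = 2 · 5 · 7.
Divisors of 70: 1, 2, 5, 7, 10, 14, 35, 70.
Evaluate successive powers at the divisors of 70:
9^1 ≡ 9 (mod 71)
9^2 ≡ 10 (mod 71)
9^5 ≡ 48 (mod 71)
9^7 ≡ 54 (mod 71)
9^10 ≡ 32 (mod 71)
9^14 ≡ 5 (mod 71)
9^35 ≡ 1 (mod 71) ✓
The smallest such exponent is 35, so the order of 9 is 35.

35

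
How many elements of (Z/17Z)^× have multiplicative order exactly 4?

2

φ(17) = 17 − 1 = 16 = 2^4.
(Z/17Z)^× is cyclic (|G| = 16); a cyclic group of order m has exactly φ(d) elements of each order d | m, and none otherwise.
4 = 2^2 divides 16, and φ(4) = 2.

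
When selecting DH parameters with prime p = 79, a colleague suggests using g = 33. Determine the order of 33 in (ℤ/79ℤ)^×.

26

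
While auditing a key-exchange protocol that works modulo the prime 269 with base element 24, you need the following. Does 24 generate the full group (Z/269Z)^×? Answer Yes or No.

No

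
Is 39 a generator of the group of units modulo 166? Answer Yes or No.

Yes

φ(166) = φ(2)·φ(83) = 1·82 = 82 = 2 · 41.
39 is a primitive root mod 166 iff 39^(φ(166)/q) ≢ 1 for every prime q | φ(166), i.e. q ∈ {2, 41}.
39^41 ≡ 165 (mod 166)  [q = 2: ≢ 1 ✓]
39^2 ≡ 27 (mod 166)  [q = 41: ≢ 1 ✓]
None equal 1, so ord_166(39) = 82: 39 is a primitive root.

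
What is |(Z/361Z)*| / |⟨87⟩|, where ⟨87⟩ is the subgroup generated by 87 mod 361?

ord(87) | φ(361) = φ(19^2) = 19·(19−1) = 342 = 2 · 3^2 · 19.
Divisors of 342: 1, 2, 3, 6, 9, 18, 19, 38, 57, 114, 171, 342.
Check 87^d mod 361 for each divisor in increasing order:
87^1 ≡ 87 (mod 361)
87^2 ≡ 349 (mod 361)
87^3 ≡ 39 (mod 361)
87^6 ≡ 77 (mod 361)
87^9 ≡ 115 (mod 361)
87^18 ≡ 229 (mod 361)
87^19 ≡ 68 (mod 361)
87^38 ≡ 292 (mod 361)
87^57 ≡ 1 (mod 361) ✓
So ord_361(87) = 57, hence |⟨87⟩| = 57.
The index is φ(361) / ord(87) = 342 / 57 = 6.

6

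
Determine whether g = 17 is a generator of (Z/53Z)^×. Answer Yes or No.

No

φ(53) = 53 − 1 = 52 = 2^2 · 13.
It suffices to check that the order of 17 is not a proper divisor of 52: compute 17^(52/q) for q ∈ {2, 13}.
17^26 ≡ 1 (mod 53)  [q = 2: ≡ 1 ✗]
17^4 ≡ 46 (mod 53)  [q = 13: ≢ 1 ✓]
17^26 ≡ 1 shows ord(17) | 26, strictly less than φ(53); not a primitive root.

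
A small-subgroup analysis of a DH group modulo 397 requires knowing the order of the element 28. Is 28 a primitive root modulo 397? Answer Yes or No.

Yes

φ(397) = 397 − 1 = 396 = 2^2 · 3^2 · 11.
An element g generates (Z/397Z)^× iff g^(396/q) ≢ 1 (mod 397) for each prime q ∈ {2, 3, 11}.
28^198 ≡ 396 (mod 397)  [q = 2: ≢ 1 ✓]
28^132 ≡ 34 (mod 397)  [q = 3: ≢ 1 ✓]
28^36 ≡ 290 (mod 397)  [q = 11: ≢ 1 ✓]
All checks pass, so 28 has order 396 and is a primitive root modulo 397.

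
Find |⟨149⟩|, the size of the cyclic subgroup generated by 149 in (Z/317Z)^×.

79

Since 149 ∈ (Z/317Z)^×, its order divides φ(317) = 317 − 1 = 316 = 2^2 · 79.
Divisors of 316: 1, 2, 4, 79, 158, 316.
Evaluate successive powers at the divisors of 316:
149^1 ≡ 149 (mod 317)
149^2 ≡ 11 (mod 317)
149^4 ≡ 121 (mod 317)
149^79 ≡ 1 (mod 317) ✓
The smallest such exponent is 79, so the order of 149 is 79.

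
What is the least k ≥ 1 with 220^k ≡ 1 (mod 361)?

57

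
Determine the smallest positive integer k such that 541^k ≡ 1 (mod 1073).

84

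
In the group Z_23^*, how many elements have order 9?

0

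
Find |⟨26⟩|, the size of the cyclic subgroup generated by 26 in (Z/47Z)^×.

46

ord(26) | φ(47) = 47 − 1 = 46 = 2 · 23.
Divisors of 46: 1, 2, 23, 46.
Test each divisor d:
26^1 ≡ 26
26^2 ≡ 18
26^23 ≡ 46
26^46 ≡ 1
The smallest such exponent is 46, so the order of 26 is 46.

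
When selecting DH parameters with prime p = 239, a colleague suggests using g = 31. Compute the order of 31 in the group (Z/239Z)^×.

Since 31 ∈ (Z/239Z)^×, its order divides φ(239) = 239 − 1 = 238 = 2 · 7 · 17.
Divisors of 238: 1, 2, 7, 14, 17, 34, 119, 238.
Test each divisor d:
31^1 ≡ 31 (mod 239)
31^2 ≡ 5 (mod 239)
31^7 ≡ 51 (mod 239)
31^14 ≡ 211 (mod 239)
31^17 ≡ 201 (mod 239)
31^34 ≡ 10 (mod 239)
31^119 ≡ 1 (mod 239) ✓
Hence ord(31) = 119.

119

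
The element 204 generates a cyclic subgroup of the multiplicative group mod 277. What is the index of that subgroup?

3

Since 204 ∈ (Z/277Z)^×, its order divides φ(277) = 277 − 1 = 276 = 2^2 · 3 · 23.
Divisors of 276: 1, 2, 3, 4, 6, 12, 23, 46, 69, 92, 138, 276.
Check 204^d mod 277 for each divisor in increasing order:
204^1 ≡ 204 (mod 277)
204^2 ≡ 66 (mod 277)
204^3 ≡ 168 (mod 277)
204^4 ≡ 201 (mod 277)
204^6 ≡ 247 (mod 277)
204^12 ≡ 69 (mod 277)
204^23 ≡ 60 (mod 277)
204^46 ≡ 276 (mod 277)
204^69 ≡ 217 (mod 277)
204^92 ≡ 1 (mod 277) ✓
So ord_277(204) = 92, hence |⟨204⟩| = 92.
[(Z/277Z)^× : ⟨204⟩] = 276/92 = 3.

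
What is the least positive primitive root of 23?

φ(23) = 23 − 1 = 22 = 2 · 11.
g is a primitive root iff g^(22/q) ≢ 1 (mod 23) for each prime q ∈ {2, 11}.
g = 2: 2^11 ≡ 1 — hits 1, so not a primitive root.
g = 3: 3^11 ≡ 1 — hits 1, so not a primitive root.
g = 4: 4^11 ≡ 1 — hits 1, so not a primitive root.
g = 5: 5^11 ≡ 22; 5^2 ≡ 2 — none is 1, so 5 is a primitive root.
The smallest primitive root modulo 23 is 5.

5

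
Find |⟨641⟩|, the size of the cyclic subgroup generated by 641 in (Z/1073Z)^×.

The order of 641 must divide φ(1073) = φ(29·37) = (29−1)·(37−1) = 28·36 = 1008 = 2^4 · 3^2 · 7.
Divisors of 1008: 1, 2, 3, 4, 6, 7, 8, 9, 12, 14, 16, 18, 21, 24, 28, 36, 42, 48, 56, 63, 72, 84, 112, 126, 144, 168, 252, 336, 504, 1008.
Test each divisor d:
641^1 ≡ 641 (mod 1073)
641^2 ≡ 995 (mod 1073)
641^3 ≡ 433 (mod 1073)
641^4 ≡ 719 (mod 1073)
641^6 ≡ 787 (mod 1073)
641^7 ≡ 157 (mod 1073)
641^8 ≡ 848 (mod 1073)
641^9 ≡ 630 (mod 1073)
641^12 ≡ 248 (mod 1073)
641^14 ≡ 1043 (mod 1073)
641^16 ≡ 194 (mod 1073)
641^18 ≡ 963 (mod 1073)
641^21 ≡ 655 (mod 1073)
641^24 ≡ 343 (mod 1073)
641^28 ≡ 900 (mod 1073)
641^36 ≡ 297 (mod 1073)
641^42 ≡ 898 (mod 1073)
641^48 ≡ 692 (mod 1073)
641^56 ≡ 958 (mod 1073)
641^63 ≡ 186 (mod 1073)
641^72 ≡ 223 (mod 1073)
641^84 ≡ 581 (mod 1073)
641^112 ≡ 349 (mod 1073)
641^126 ≡ 260 (mod 1073)
641^144 ≡ 371 (mod 1073)
641^168 ≡ 639 (mod 1073)
641^252 ≡ 1 (mod 1073) ✓
Therefore the multiplicative order of 641 modulo 1073 is 252.

252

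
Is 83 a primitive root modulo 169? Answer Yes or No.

No

φ(169) = φ(13^2) = 13·(13−1) = 156 = 2^2 · 3 · 13.
It suffices to check that the order of 83 is not a proper divisor of 156: compute 83^(156/q) for q ∈ {2, 3, 13}.
83^78 ≡ 168 (mod 169)  [q = 2: ≢ 1 ✓]
83^52 ≡ 1 (mod 169)  [q = 3: ≡ 1 ✗]
83^12 ≡ 66 (mod 169)  [q = 13: ≢ 1 ✓]
The check at q = 3 fails, so 83 generates a proper subgroup.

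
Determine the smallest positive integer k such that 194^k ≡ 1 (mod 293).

By Lagrange's theorem, ord_293(194) divides φ(293) = 293 − 1 = 292 = 2^2 · 73.
Divisors of 292: 1, 2, 4, 73, 146, 292.
Test each divisor d:
194^1 ≡ 194
194^2 ≡ 132
194^4 ≡ 137
194^73 ≡ 155
194^146 ≡ 292
194^292 ≡ 1
So ord_293(194) = 292.

292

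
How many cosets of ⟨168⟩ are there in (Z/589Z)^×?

6

By Lagrange's theorem, ord_589(168) divides φ(589) = φ(19·31) = (19−1)·(31−1) = 18·30 = 540 = 2^2 · 3^3 · 5.
Divisors of 540: 1, 2, 3, 4, 5, 6, 9, 10, 12, 15, 18, 20, 27, 30, 36, 45, 54, 60, 90, 108, 135, 180, 270, 540.
Evaluate successive powers at the divisors of 540:
168^1 ≡ 168 (mod 589)
168^2 ≡ 541 (mod 589)
168^3 ≡ 182 (mod 589)
168^4 ≡ 537 (mod 589)
168^5 ≡ 99 (mod 589)
168^6 ≡ 140 (mod 589)
168^9 ≡ 153 (mod 589)
168^10 ≡ 377 (mod 589)
168^12 ≡ 163 (mod 589)
168^15 ≡ 216 (mod 589)
168^18 ≡ 438 (mod 589)
168^20 ≡ 180 (mod 589)
168^27 ≡ 457 (mod 589)
168^30 ≡ 125 (mod 589)
168^36 ≡ 419 (mod 589)
168^45 ≡ 495 (mod 589)
168^54 ≡ 343 (mod 589)
168^60 ≡ 311 (mod 589)
168^90 ≡ 1 (mod 589) ✓
The order of 168 is 90, so the subgroup it generates has 90 elements.
Index = |(Z/589Z)^×| / |⟨168⟩| = 540 / 90 = 6.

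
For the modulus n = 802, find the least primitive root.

3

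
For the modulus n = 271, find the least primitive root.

6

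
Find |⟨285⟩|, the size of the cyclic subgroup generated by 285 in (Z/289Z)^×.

The order of 285 must divide φ(289) = φ(17^2) = 17·(17−1) = 272 = 2^4 · 17.
Divisors of 272: 1, 2, 4, 8, 16, 17, 34, 68, 136, 272.
Evaluate successive powers at the divisors of 272:
285^1 ≡ 285 (mod 289)
285^2 ≡ 16 (mod 289)
285^4 ≡ 256 (mod 289)
285^8 ≡ 222 (mod 289)
285^16 ≡ 154 (mod 289)
285^17 ≡ 251 (mod 289)
285^34 ≡ 288 (mod 289)
285^68 ≡ 1 (mod 289) ✓
Therefore the multiplicative order of 285 modulo 289 is 68.

68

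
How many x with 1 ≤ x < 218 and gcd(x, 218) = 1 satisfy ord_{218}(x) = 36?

12

φ(218) = φ(2)·φ(109) = 1·108 = 108 = 2^2 · 3^3.
Since (Z/218Z)^× is cyclic of order 108, the number of elements of order d is φ(d) when d | 108 and 0 otherwise.
36 = 2^2 · 3^2 divides 108, and φ(36) = 12.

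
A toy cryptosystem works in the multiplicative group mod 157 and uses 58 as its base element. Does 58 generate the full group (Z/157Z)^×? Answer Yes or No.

φ(157) = 157 − 1 = 156 = 2^2 · 3 · 13.
It suffices to check that the order of 58 is not a proper divisor of 156: compute 58^(156/q) for q ∈ {2, 3, 13}.
58^78 ≡ 1 (mod 157)  [q = 2: ≡ 1 ✗]
58^52 ≡ 1 (mod 157)  [q = 3: ≡ 1 ✗]
58^12 ≡ 46 (mod 157)  [q = 13: ≢ 1 ✓]
Since 58^78 ≡ 1, the order of 58 divides 78 < 156, so 58 is not a primitive root.

No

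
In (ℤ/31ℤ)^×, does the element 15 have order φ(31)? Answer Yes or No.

No

φ(31) = 31 − 1 = 30 = 2 · 3 · 5.
Test 15^(30/q) mod 31 for each prime factor q of 30:
15^15 ≡ 30 (mod 31)  [q = 2: ≢ 1 ✓]
15^10 ≡ 1 (mod 31)  [q = 3: ≡ 1 ✗]
15^6 ≡ 16 (mod 31)  [q = 5: ≢ 1 ✓]
The check at q = 3 fails, so 15 generates a proper subgroup.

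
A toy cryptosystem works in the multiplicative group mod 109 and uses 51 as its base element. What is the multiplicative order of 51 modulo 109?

By Lagrange's theorem, ord_109(51) divides φ(109) = 109 − 1 = 108 = 2^2 · 3^3.
Divisors of 108: 1, 2, 3, 4, 6, 9, 12, 18, 27, 36, 54, 108.
Evaluate successive powers at the divisors of 108:
51^1 ≡ 51
51^2 ≡ 94
51^3 ≡ 107
51^4 ≡ 7
51^6 ≡ 4
51^9 ≡ 101
51^12 ≡ 16
51^18 ≡ 64
51^27 ≡ 33
51^36 ≡ 63
51^54 ≡ 108
51^108 ≡ 1
The smallest such exponent is 108, so the order of 51 is 108.

108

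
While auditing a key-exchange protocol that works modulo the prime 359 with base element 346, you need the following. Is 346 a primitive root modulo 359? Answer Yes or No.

φ(359) = 359 − 1 = 358 = 2 · 179.
346 is a primitive root mod 359 iff 346^(φ(359)/q) ≢ 1 for every prime q | φ(359), i.e. q ∈ {2, 179}.
346^179 ≡ 1 (mod 359)  [q = 2: ≡ 1 ✗]
346^2 ≡ 169 (mod 359)  [q = 179: ≢ 1 ✓]
Since 346^179 ≡ 1, the order of 346 divides 179 < 358, so 346 is not a primitive root.

No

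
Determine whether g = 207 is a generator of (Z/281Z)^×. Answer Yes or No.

φ(281) = 281 − 1 = 280 = 2^3 · 5 · 7.
It suffices to check that the order of 207 is not a proper divisor of 280: compute 207^(280/q) for q ∈ {2, 5, 7}.
207^140 ≡ 280 (mod 281)  [q = 2: ≢ 1 ✓]
207^56 ≡ 232 (mod 281)  [q = 5: ≢ 1 ✓]
207^40 ≡ 109 (mod 281)  [q = 7: ≢ 1 ✓]
None equal 1, so ord_281(207) = 280: 207 is a primitive root.

Yes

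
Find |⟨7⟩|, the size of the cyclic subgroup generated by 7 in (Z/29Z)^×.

7

The order of 7 must divide φ(29) = 29 − 1 = 28 = 2^2 · 7.
Divisors of 28: 1, 2, 4, 7, 14, 28.
Test each divisor d:
7^1 ≡ 7
7^2 ≡ 20
7^4 ≡ 23
7^7 ≡ 1
Therefore the multiplicative order of 7 modulo 29 is 7.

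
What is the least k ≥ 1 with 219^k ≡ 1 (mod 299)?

132

The order of 219 must divide φ(299) = φ(13·23) = (13−1)·(23−1) = 12·22 = 264 = 2^3 · 3 · 11.
Divisors of 264: 1, 2, 3, 4, 6, 8, 11, 12, 22, 24, 33, 44, 66, 88, 132, 264.
Compute 219^d (mod 299) for the divisors d until we hit 1:
219^1 ≡ 219
219^2 ≡ 121
219^3 ≡ 187
219^4 ≡ 289
219^6 ≡ 285
219^8 ≡ 100
219^11 ≡ 162
219^12 ≡ 196
219^22 ≡ 231
219^24 ≡ 144
219^33 ≡ 47
219^44 ≡ 139
219^66 ≡ 116
219^88 ≡ 185
219^132 ≡ 1
Therefore the multiplicative order of 219 modulo 299 is 132.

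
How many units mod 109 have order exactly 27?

φ(109) = 109 − 1 = 108 = 2^2 · 3^3.
(Z/109Z)^× is cyclic (|G| = 108); a cyclic group of order m has exactly φ(d) elements of each order d | m, and none otherwise.
27 = 3^3 divides 108, and φ(27) = 18.

18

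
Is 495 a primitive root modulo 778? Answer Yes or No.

φ(778) = φ(2)·φ(389) = 1·388 = 388 = 2^2 · 97.
495 is a primitive root mod 778 iff 495^(φ(778)/q) ≢ 1 for every prime q | φ(778), i.e. q ∈ {2, 97}.
495^194 ≡ 1 (mod 778)  [q = 2: ≡ 1 ✗]
495^4 ≡ 469 (mod 778)  [q = 97: ≢ 1 ✓]
495^194 ≡ 1 shows ord(495) | 194, strictly less than φ(778); not a primitive root.

No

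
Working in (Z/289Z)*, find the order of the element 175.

By Lagrange's theorem, ord_289(175) divides φ(289) = φ(17^2) = 17·(17−1) = 272 = 2^4 · 17.
Divisors of 272: 1, 2, 4, 8, 16, 17, 34, 68, 136, 272.
Check 175^d mod 289 for each divisor in increasing order:
175^1 ≡ 175 (mod 289)
175^2 ≡ 280 (mod 289)
175^4 ≡ 81 (mod 289)
175^8 ≡ 203 (mod 289)
175^16 ≡ 171 (mod 289)
175^17 ≡ 158 (mod 289)
175^34 ≡ 110 (mod 289)
175^68 ≡ 251 (mod 289)
175^136 ≡ 288 (mod 289)
175^272 ≡ 1 (mod 289) ✓
So ord_289(175) = 272.

272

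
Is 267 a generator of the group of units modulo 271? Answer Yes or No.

Yes

φ(271) = 271 − 1 = 270 = 2 · 3^3 · 5.
An element g generates (Z/271Z)^× iff g^(270/q) ≢ 1 (mod 271) for each prime q ∈ {2, 3, 5}.
267^135 ≡ 270 (mod 271)  [q = 2: ≢ 1 ✓]
267^90 ≡ 28 (mod 271)  [q = 3: ≢ 1 ✓]
267^54 ≡ 187 (mod 271)  [q = 5: ≢ 1 ✓]
Every test exponent gives a nontrivial residue, hence 267 generates the full group.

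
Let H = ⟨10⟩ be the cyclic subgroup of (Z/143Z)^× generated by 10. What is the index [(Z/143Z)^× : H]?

Since 10 ∈ (Z/143Z)^×, its order divides φ(143) = φ(11·13) = (11−1)·(13−1) = 10·12 = 120 = 2^3 · 3 · 5.
Divisors of 120: 1, 2, 3, 4, 5, 6, 8, 10, 12, 15, 20, 24, 30, 40, 60, 120.
Check 10^d mod 143 for each divisor in increasing order:
10^1 ≡ 10
10^2 ≡ 100
10^3 ≡ 142
10^4 ≡ 133
10^5 ≡ 43
10^6 ≡ 1
The order of 10 is 6, so the subgroup it generates has 6 elements.
[(Z/143Z)^× : ⟨10⟩] = 120/6 = 20.

20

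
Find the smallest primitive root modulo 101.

2

φ(101) = 101 − 1 = 100 = 2^2 · 5^2.
g is a primitive root iff g^(100/q) ≢ 1 (mod 101) for each prime q ∈ {2, 5}.
g = 2: 2^50 ≡ 100; 2^20 ≡ 95 — none is 1, so 2 is a primitive root.
The smallest primitive root modulo 101 is 2.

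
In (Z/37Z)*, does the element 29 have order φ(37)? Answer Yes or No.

φ(37) = 37 − 1 = 36 = 2^2 · 3^2.
It suffices to check that the order of 29 is not a proper divisor of 36: compute 29^(36/q) for q ∈ {2, 3}.
29^18 ≡ 36 (mod 37)  [q = 2: ≢ 1 ✓]
29^12 ≡ 1 (mod 37)  [q = 3: ≡ 1 ✗]
29^12 ≡ 1 shows ord(29) | 12, strictly less than φ(37); not a primitive root.

No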